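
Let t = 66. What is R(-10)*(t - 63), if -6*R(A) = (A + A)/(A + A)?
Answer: -½ ≈ -0.50000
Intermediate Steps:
R(A) = -⅙ (R(A) = -(A + A)/(6*(A + A)) = -2*A/(6*(2*A)) = -2*A*1/(2*A)/6 = -⅙*1 = -⅙)
R(-10)*(t - 63) = -(66 - 63)/6 = -⅙*3 = -½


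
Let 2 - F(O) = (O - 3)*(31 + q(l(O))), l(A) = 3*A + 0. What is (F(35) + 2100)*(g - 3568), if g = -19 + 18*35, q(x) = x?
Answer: 6653250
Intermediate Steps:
l(A) = 3*A
g = 611 (g = -19 + 630 = 611)
F(O) = 2 - (-3 + O)*(31 + 3*O) (F(O) = 2 - (O - 3)*(31 + 3*O) = 2 - (-3 + O)*(31 + 3*O))
(F(35) + 2100)*(g - 3568) = ((95 - 22*35 - 3*35²) + 2100)*(611 - 3568) = ((95 - 770 - 3*1225) + 2100)*(-2957) = ((95 - 770 - 3675) + 2100)*(-2957) = (-4350 + 2100)*(-2957) = -2250*(-2957) = 6653250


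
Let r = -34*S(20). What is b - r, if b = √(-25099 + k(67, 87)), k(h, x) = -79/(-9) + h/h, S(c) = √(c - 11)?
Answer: 102 + I*√225803/3 ≈ 102.0 + 158.4*I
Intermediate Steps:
S(c) = √(-11 + c)
k(h, x) = 88/9 (k(h, x) = -79*(-⅑) + 1 = 79/9 + 1 = 88/9)
r = -102 (r = -34*√(-11 + 20) = -34*√9 = -34*3 = -102)
b = I*√225803/3 (b = √(-25099 + 88/9) = √(-225803/9) = I*√225803/3 ≈ 158.4*I)
b - r = I*√225803/3 - 1*(-102) = I*√225803/3 + 102 = 102 + I*√225803/3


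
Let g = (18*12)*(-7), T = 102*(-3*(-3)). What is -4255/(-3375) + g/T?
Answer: -4433/11475 ≈ -0.38632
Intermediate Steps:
T = 918 (T = 102*9 = 918)
g = -1512 (g = 216*(-7) = -1512)
-4255/(-3375) + g/T = -4255/(-3375) - 1512/918 = -4255*(-1/3375) - 1512*1/918 = 851/675 - 28/17 = -4433/11475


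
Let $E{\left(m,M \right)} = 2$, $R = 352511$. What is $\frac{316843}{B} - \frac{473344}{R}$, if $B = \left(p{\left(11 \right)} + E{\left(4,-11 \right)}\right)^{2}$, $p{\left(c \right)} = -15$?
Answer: $\frac{111610647637}{59574359} \approx 1873.5$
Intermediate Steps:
$B = 169$ ($B = \left(-15 + 2\right)^{2} = \left(-13\right)^{2} = 169$)
$\frac{316843}{B} - \frac{473344}{R} = \frac{316843}{169} - \frac{473344}{352511} = \frac{111610647637}{59574359}$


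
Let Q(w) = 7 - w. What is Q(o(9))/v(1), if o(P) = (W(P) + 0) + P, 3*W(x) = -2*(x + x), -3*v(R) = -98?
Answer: 15/49 ≈ 0.30612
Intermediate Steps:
v(R) = 98/3 (v(R) = -⅓*(-98) = 98/3)
W(x) = -4*x/3 (W(x) = (-2*(x + x))/3 = (-4*x)/3 = -4*x/3)
o(P) = -P/3 (o(P) = (-4*P/3 + 0) + P = -4*P/3 + P = -P/3)
Q(o(9))/v(1) = (7 - (-1)*9/3)/(98/3) = (7 - 1*(-3))*(3/98) = (7 + 3)*(3/98) = 10*(3/98) = 15/49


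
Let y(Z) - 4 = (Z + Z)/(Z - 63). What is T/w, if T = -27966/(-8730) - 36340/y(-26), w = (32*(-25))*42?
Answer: 391995551/1662192000 ≈ 0.23583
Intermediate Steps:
w = -33600 (w = -800*42 = -33600)
y(Z) = 4 + 2*Z/(-63 + Z) (y(Z) = 4 + (Z + Z)/(Z - 63) = 4 + (2*Z)/(-63 + Z) = 4 + 2*Z/(-63 + Z))
T = -391995551/49470 (T = -27966/(-8730) - 36340*(-63 - 26)/(6*(-42 - 26)) = -27966*(-1/8730) - 36340/(6*(-68)/(-89)) = 4661/1455 - 36340/(6*(-1/89)*(-68)) = 4661/1455 - 36340/408/89 = 4661/1455 - 36340*89/408 = 4661/1455 - 808565/102 = -391995551/49470 ≈ -7923.9)
T/w = -391995551/49470/(-33600) = -391995551/49470*(-1/33600) = 391995551/1662192000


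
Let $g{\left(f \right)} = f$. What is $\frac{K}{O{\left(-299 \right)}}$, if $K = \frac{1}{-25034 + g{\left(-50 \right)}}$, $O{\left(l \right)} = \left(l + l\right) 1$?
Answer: $\frac{1}{15000232} \approx 6.6666 \cdot 10^{-8}$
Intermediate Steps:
$O{\left(l \right)} = 2 l$ ($O{\left(l \right)} = 2 l 1 = 2 l$)
$K = - \frac{1}{25084}$ ($K = \frac{1}{-25034 - 50} = \frac{1}{-25084} = - \frac{1}{25084} \approx -3.9866 \cdot 10^{-5}$)
$\frac{K}{O{\left(-299 \right)}} = - \frac{1}{25084 \cdot 2 \left(-299\right)} = - \frac{1}{25084 \left(-598\right)} = \left(- \frac{1}{25084}\right) \left(- \frac{1}{598}\right) = \frac{1}{15000232}$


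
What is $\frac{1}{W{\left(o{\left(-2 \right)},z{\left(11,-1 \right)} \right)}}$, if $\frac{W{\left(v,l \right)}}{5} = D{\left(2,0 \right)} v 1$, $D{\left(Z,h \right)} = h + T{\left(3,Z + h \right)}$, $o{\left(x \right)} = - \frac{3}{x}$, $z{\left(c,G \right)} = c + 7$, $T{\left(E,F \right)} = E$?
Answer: $\frac{2}{45} \approx 0.044444$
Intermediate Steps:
$z{\left(c,G \right)} = 7 + c$
$D{\left(Z,h \right)} = 3 + h$ ($D{\left(Z,h \right)} = h + 3 = 3 + h$)
$W{\left(v,l \right)} = 15 v$ ($W{\left(v,l \right)} = 5 \left(3 + 0\right) v 1 = 5 \cdot 3 v 1 = 5 \cdot 3 v = 15 v$)
$\frac{1}{W{\left(o{\left(-2 \right)},z{\left(11,-1 \right)} \right)}} = \frac{1}{15 \left(- \frac{3}{-2}\right)} = \frac{1}{15 \left(\left(-3\right) \left(- \frac{1}{2}\right)\right)} = \frac{1}{15 \cdot \frac{3}{2}} = \frac{1}{\frac{45}{2}} = \frac{2}{45}$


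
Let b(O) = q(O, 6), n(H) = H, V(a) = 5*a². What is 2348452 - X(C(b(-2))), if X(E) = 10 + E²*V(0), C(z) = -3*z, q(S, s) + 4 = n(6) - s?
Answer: 2348442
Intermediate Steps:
q(S, s) = 2 - s (q(S, s) = -4 + (6 - s) = 2 - s)
b(O) = -4 (b(O) = 2 - 1*6 = 2 - 6 = -4)
X(E) = 10 (X(E) = 10 + E²*(5*0²) = 10 + E²*(5*0) = 10 + E²*0 = 10 + 0 = 10)
2348452 - X(C(b(-2))) = 2348452 - 1*10 = 2348452 - 10 = 2348442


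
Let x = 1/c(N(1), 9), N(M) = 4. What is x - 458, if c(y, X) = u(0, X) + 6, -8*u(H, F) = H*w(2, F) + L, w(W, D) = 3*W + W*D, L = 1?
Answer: -21518/47 ≈ -457.83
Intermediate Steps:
w(W, D) = 3*W + D*W
u(H, F) = -1/8 - H*(6 + 2*F)/8 (u(H, F) = -(H*(2*(3 + F)) + 1)/8 = -(H*(6 + 2*F) + 1)/8 = -(1 + H*(6 + 2*F))/8 = -1/8 - H*(6 + 2*F)/8)
c(y, X) = 47/8 (c(y, X) = (-1/8 - 1/4*0*(3 + X)) + 6 = (-1/8 + 0) + 6 = -1/8 + 6 = 47/8)
x = 8/47 (x = 1/(47/8) = 8/47 ≈ 0.17021)
x - 458 = 8/47 - 458 = -21518/47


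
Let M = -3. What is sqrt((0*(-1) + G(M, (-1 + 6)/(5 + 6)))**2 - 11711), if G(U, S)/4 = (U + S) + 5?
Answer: I*sqrt(1405367)/11 ≈ 107.77*I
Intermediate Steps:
G(U, S) = 20 + 4*S + 4*U (G(U, S) = 4*((U + S) + 5) = 4*((S + U) + 5) = 4*(5 + S + U) = 20 + 4*S + 4*U)
sqrt((0*(-1) + G(M, (-1 + 6)/(5 + 6)))**2 - 11711) = sqrt((0*(-1) + (20 + 4*((-1 + 6)/(5 + 6)) + 4*(-3)))**2 - 11711) = sqrt((0 + (20 + 4*(5/11) - 12))**2 - 11711) = sqrt((0 + (20 + 20/11 - 12))**2 - 11711) = sqrt((0 + 108/11)**2 - 11711) = sqrt((108/11)**2 - 11711) = sqrt(11664/121 - 11711) = sqrt(-1405367/121) = I*sqrt(1405367)/11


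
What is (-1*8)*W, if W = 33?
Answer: -264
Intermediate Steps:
(-1*8)*W = -1*8*33 = -8*33 = -264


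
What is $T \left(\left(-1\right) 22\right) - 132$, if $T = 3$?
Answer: $-198$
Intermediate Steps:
$T \left(\left(-1\right) 22\right) - 132 = 3 \left(\left(-1\right) 22\right) - 132 = 3 \left(-22\right) - 132 = -66 - 132 = -198$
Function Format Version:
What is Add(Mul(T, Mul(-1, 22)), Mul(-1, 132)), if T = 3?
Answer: -198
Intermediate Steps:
Add(Mul(T, Mul(-1, 22)), Mul(-1, 132)) = Add(Mul(3, Mul(-1, 22)), Mul(-1, 132)) = Add(Mul(3, -22), -132) = Add(-66, -132) = -198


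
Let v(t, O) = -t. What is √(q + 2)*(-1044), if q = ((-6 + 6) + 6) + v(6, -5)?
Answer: -1044*√2 ≈ -1476.4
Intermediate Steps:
q = 0 (q = ((-6 + 6) + 6) - 1*6 = (0 + 6) - 6 = 6 - 6 = 0)
√(q + 2)*(-1044) = √(0 + 2)*(-1044) = √2*(-1044) = -1044*√2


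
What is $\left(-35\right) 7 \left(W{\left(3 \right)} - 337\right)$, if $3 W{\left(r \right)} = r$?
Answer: $82320$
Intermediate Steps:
$W{\left(r \right)} = \frac{r}{3}$
$\left(-35\right) 7 \left(W{\left(3 \right)} - 337\right) = \left(-35\right) 7 \left(\frac{1}{3} \cdot 3 - 337\right) = - 245 \left(1 - 337\right) = \left(-245\right) \left(-336\right) = 82320$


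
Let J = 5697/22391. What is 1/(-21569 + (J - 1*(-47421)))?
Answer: 22391/578857829 ≈ 3.8681e-5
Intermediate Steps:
J = 5697/22391 (J = 5697*(1/22391) = 5697/22391 ≈ 0.25443)
1/(-21569 + (J - 1*(-47421))) = 1/(-21569 + (5697/22391 - 1*(-47421))) = 1/(-21569 + (5697/22391 + 47421)) = 1/(-21569 + 1061809308/22391) = 1/(578857829/22391) = 22391/578857829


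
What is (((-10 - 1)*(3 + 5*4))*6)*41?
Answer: -62238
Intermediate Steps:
(((-10 - 1)*(3 + 5*4))*6)*41 = (-11*(3 + 20)*6)*41 = (-11*23*6)*41 = -253*6*41 = -1518*41 = -62238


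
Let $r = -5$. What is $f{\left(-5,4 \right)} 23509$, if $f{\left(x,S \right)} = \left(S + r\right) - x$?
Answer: $94036$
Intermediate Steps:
$f{\left(x,S \right)} = -5 + S - x$ ($f{\left(x,S \right)} = \left(S - 5\right) - x = \left(-5 + S\right) - x = -5 + S - x$)
$f{\left(-5,4 \right)} 23509 = \left(-5 + 4 - -5\right) 23509 = \left(-5 + 4 + 5\right) 23509 = 4 \cdot 23509 = 94036$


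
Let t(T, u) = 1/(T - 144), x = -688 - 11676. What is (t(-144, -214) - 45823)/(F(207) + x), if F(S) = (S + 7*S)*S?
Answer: -13197025/95163264 ≈ -0.13868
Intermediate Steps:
F(S) = 8*S² (F(S) = (8*S)*S = 8*S²)
x = -12364
t(T, u) = 1/(-144 + T)
(t(-144, -214) - 45823)/(F(207) + x) = (1/(-144 - 144) - 45823)/(8*207² - 12364) = (1/(-288) - 45823)/(8*42849 - 12364) = (-1/288 - 45823)/(342792 - 12364) = -13197025/288/330428 = -13197025/288*1/330428 = -13197025/95163264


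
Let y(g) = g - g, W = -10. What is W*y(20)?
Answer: 0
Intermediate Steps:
y(g) = 0
W*y(20) = -10*0 = 0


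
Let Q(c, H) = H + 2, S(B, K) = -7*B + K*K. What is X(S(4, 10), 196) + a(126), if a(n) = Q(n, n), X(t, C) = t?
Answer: 200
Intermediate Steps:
S(B, K) = K² - 7*B (S(B, K) = -7*B + K² = K² - 7*B)
Q(c, H) = 2 + H
a(n) = 2 + n
X(S(4, 10), 196) + a(126) = (10² - 7*4) + (2 + 126) = (100 - 28) + 128 = 72 + 128 = 200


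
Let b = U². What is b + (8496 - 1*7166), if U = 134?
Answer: 19286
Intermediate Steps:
b = 17956 (b = 134² = 17956)
b + (8496 - 1*7166) = 17956 + (8496 - 1*7166) = 17956 + (8496 - 7166) = 17956 + 1330 = 19286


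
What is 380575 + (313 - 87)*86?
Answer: 400011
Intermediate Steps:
380575 + (313 - 87)*86 = 380575 + 226*86 = 380575 + 19436 = 400011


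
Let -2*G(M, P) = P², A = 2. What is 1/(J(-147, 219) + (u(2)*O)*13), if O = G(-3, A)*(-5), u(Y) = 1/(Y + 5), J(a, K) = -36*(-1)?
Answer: 7/382 ≈ 0.018325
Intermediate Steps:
J(a, K) = 36
G(M, P) = -P²/2
u(Y) = 1/(5 + Y)
O = 10 (O = -½*2²*(-5) = -½*4*(-5) = -2*(-5) = 10)
1/(J(-147, 219) + (u(2)*O)*13) = 1/(36 + (10/(5 + 2))*13) = 1/(36 + (10/7)*13) = 1/(36 + 130/7) = 1/(382/7) = 7/382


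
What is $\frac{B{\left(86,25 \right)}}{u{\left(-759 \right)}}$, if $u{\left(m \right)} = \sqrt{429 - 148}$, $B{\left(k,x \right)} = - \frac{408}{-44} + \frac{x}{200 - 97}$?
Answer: $\frac{10781 \sqrt{281}}{318373} \approx 0.56764$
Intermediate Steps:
$B{\left(k,x \right)} = \frac{102}{11} + \frac{x}{103}$ ($B{\left(k,x \right)} = \left(-408\right) \left(- \frac{1}{44}\right) + \frac{x}{103} = \frac{102}{11} + x \frac{1}{103} = \frac{102}{11} + \frac{x}{103}$)
$u{\left(m \right)} = \sqrt{281}$
$\frac{B{\left(86,25 \right)}}{u{\left(-759 \right)}} = \frac{\frac{102}{11} + \frac{1}{103} \cdot 25}{\sqrt{281}} = \left(\frac{102}{11} + \frac{25}{103}\right) \frac{\sqrt{281}}{281} = \frac{10781 \frac{\sqrt{281}}{281}}{1133} = \frac{10781 \sqrt{281}}{318373}$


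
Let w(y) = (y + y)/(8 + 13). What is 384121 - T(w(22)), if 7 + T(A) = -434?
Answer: 384562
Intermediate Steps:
w(y) = 2*y/21 (w(y) = (2*y)/21 = (2*y)*(1/21) = 2*y/21)
T(A) = -441 (T(A) = -7 - 434 = -441)
384121 - T(w(22)) = 384121 - 1*(-441) = 384121 + 441 = 384562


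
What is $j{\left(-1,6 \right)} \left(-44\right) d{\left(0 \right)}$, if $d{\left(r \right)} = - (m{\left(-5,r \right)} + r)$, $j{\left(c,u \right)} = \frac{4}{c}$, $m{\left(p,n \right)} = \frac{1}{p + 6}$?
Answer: $-176$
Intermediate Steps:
$m{\left(p,n \right)} = \frac{1}{6 + p}$
$d{\left(r \right)} = -1 - r$ ($d{\left(r \right)} = - (\frac{1}{6 - 5} + r) = - (\frac{1^{-1} + r}{1}) = - (1 + r) = -1 - r$)
$j{\left(-1,6 \right)} \left(-44\right) d{\left(0 \right)} = \frac{4}{-1} \left(-44\right) \left(-1 - 0\right) = 4 \left(-1\right) \left(-44\right) \left(-1 + 0\right) = \left(-4\right) \left(-44\right) \left(-1\right) = 176 \left(-1\right) = -176$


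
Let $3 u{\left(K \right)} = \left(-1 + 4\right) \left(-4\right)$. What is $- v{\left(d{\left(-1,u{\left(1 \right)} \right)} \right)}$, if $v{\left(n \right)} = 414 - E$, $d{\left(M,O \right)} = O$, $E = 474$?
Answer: $60$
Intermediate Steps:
$u{\left(K \right)} = -4$ ($u{\left(K \right)} = \frac{\left(-1 + 4\right) \left(-4\right)}{3} = \frac{3 \left(-4\right)}{3} = \frac{1}{3} \left(-12\right) = -4$)
$v{\left(n \right)} = -60$ ($v{\left(n \right)} = 414 - 474 = -60$)
$- v{\left(d{\left(-1,u{\left(1 \right)} \right)} \right)} = \left(-1\right) \left(-60\right) = 60$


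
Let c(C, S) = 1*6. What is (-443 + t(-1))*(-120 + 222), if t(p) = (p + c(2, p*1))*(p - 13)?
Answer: -52326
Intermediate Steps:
c(C, S) = 6
t(p) = (-13 + p)*(6 + p) (t(p) = (p + 6)*(p - 13) = (6 + p)*(-13 + p) = (-13 + p)*(6 + p))
(-443 + t(-1))*(-120 + 222) = (-443 + (-78 + (-1)² - 7*(-1)))*(-120 + 222) = (-443 + (-78 + 1 + 7))*102 = (-443 - 70)*102 = -513*102 = -52326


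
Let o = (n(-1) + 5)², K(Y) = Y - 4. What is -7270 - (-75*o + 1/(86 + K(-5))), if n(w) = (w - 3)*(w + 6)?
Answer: 739584/77 ≈ 9605.0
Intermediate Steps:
K(Y) = -4 + Y
n(w) = (-3 + w)*(6 + w)
o = 225 (o = ((-18 + (-1)² + 3*(-1)) + 5)² = ((-18 + 1 - 3) + 5)² = (-20 + 5)² = (-15)² = 225)
-7270 - (-75*o + 1/(86 + K(-5))) = -7270 - (-75*225 + 1/(86 + (-4 - 5))) = -7270 - (-16875 + 1/(86 - 9)) = -7270 - (-16875 + 1/77) = -7270 - 1*(-1299374/77) = -7270 + 1299374/77 = 739584/77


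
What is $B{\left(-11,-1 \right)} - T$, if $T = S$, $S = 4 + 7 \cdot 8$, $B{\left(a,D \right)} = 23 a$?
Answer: $-313$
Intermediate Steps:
$S = 60$ ($S = 4 + 56 = 60$)
$T = 60$
$B{\left(-11,-1 \right)} - T = 23 \left(-11\right) - 60 = -253 - 60 = -313$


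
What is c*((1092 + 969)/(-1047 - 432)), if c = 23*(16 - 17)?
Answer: 15801/493 ≈ 32.051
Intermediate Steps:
c = -23 (c = 23*(-1) = -23)
c*((1092 + 969)/(-1047 - 432)) = -23*(1092 + 969)/(-1047 - 432) = -47403/(-1479) = -47403*(-1)/1479 = -23*(-687/493) = 15801/493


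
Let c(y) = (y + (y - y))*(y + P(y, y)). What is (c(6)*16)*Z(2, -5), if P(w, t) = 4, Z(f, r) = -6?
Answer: -5760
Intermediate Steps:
c(y) = y*(4 + y) (c(y) = (y + (y - y))*(y + 4) = (y + 0)*(4 + y) = y*(4 + y))
(c(6)*16)*Z(2, -5) = ((6*(4 + 6))*16)*(-6) = ((6*10)*16)*(-6) = (60*16)*(-6) = 960*(-6) = -5760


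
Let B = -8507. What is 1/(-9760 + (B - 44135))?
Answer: -1/62402 ≈ -1.6025e-5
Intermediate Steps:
1/(-9760 + (B - 44135)) = 1/(-9760 + (-8507 - 44135)) = 1/(-9760 - 52642) = 1/(-62402) = -1/62402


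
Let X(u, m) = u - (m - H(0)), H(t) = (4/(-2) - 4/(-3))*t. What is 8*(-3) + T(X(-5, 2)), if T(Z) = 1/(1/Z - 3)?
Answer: -535/22 ≈ -24.318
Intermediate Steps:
H(t) = -2*t/3 (H(t) = (4*(-½) - 4*(-⅓))*t = (-2 + 4/3)*t = -2*t/3)
X(u, m) = u - m (X(u, m) = u - (m - (-2)*0/3) = u - (m - 1*0) = u - (m + 0) = u - m)
T(Z) = 1/(-3 + 1/Z)
8*(-3) + T(X(-5, 2)) = 8*(-3) - (-5 - 1*2)/(-1 + 3*(-5 - 1*2)) = -24 - (-5 - 2)/(-1 + 3*(-5 - 2)) = -24 - 1*(-7)/(-1 + 3*(-7)) = -24 - 1*(-7)/(-1 - 21) = -24 - 1*(-7)/(-22) = -24 - 1*(-7)*(-1/22) = -24 - 7/22 = -535/22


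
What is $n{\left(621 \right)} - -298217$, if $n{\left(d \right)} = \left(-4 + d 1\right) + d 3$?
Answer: $300697$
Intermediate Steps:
$n{\left(d \right)} = -4 + 4 d$ ($n{\left(d \right)} = \left(-4 + d\right) + 3 d = -4 + 4 d$)
$n{\left(621 \right)} - -298217 = \left(-4 + 4 \cdot 621\right) - -298217 = \left(-4 + 2484\right) + 298217 = 2480 + 298217 = 300697$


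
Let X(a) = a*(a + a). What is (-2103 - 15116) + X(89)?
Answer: -1377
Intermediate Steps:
X(a) = 2*a² (X(a) = a*(2*a) = 2*a²)
(-2103 - 15116) + X(89) = (-2103 - 15116) + 2*89² = -17219 + 2*7921 = -17219 + 15842 = -1377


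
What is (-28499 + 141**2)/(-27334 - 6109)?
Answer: 8618/33443 ≈ 0.25769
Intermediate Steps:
(-28499 + 141**2)/(-27334 - 6109) = (-28499 + 19881)/(-33443) = -8618*(-1/33443) = 8618/33443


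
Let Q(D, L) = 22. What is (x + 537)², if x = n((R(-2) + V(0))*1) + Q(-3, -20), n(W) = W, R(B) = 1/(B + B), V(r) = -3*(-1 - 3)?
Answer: 5212089/16 ≈ 3.2576e+5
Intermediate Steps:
V(r) = 12 (V(r) = -3*(-4) = 12)
R(B) = 1/(2*B)
x = 135/4 (x = ((½)/(-2) + 12)*1 + 22 = ((½)*(-½) + 12)*1 + 22 = (-¼ + 12)*1 + 22 = (47/4)*1 + 22 = 47/4 + 22 = 135/4 ≈ 33.750)
(x + 537)² = (135/4 + 537)² = (2283/4)² = 5212089/16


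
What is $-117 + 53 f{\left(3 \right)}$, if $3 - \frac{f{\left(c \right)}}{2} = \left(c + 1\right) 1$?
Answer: $-223$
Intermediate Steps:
$f{\left(c \right)} = 4 - 2 c$ ($f{\left(c \right)} = 6 - 2 \left(c + 1\right) 1 = 6 - 2 \left(1 + c\right) 1 = 6 - 2 \left(1 + c\right) = 6 - \left(2 + 2 c\right) = 4 - 2 c$)
$-117 + 53 f{\left(3 \right)} = -117 + 53 \left(4 - 6\right) = -117 + 53 \left(-2\right) = -117 - 106 = -223$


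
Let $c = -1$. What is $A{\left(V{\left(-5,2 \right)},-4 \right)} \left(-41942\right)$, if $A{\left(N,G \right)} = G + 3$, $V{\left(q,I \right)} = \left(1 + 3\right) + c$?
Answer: $41942$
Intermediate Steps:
$V{\left(q,I \right)} = 3$ ($V{\left(q,I \right)} = \left(1 + 3\right) - 1 = 4 - 1 = 3$)
$A{\left(N,G \right)} = 3 + G$
$A{\left(V{\left(-5,2 \right)},-4 \right)} \left(-41942\right) = \left(3 - 4\right) \left(-41942\right) = \left(-1\right) \left(-41942\right) = 41942$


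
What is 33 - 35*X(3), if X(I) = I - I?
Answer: 33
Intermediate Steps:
X(I) = 0
33 - 35*X(3) = 33 - 35*0 = 33 + 0 = 33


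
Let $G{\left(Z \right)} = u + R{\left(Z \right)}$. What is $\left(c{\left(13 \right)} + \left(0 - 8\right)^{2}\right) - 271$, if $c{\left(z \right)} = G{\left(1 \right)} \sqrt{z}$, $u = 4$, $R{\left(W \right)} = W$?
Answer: $-207 + 5 \sqrt{13} \approx -188.97$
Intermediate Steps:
$G{\left(Z \right)} = 4 + Z$
$c{\left(z \right)} = 5 \sqrt{z}$ ($c{\left(z \right)} = \left(4 + 1\right) \sqrt{z} = 5 \sqrt{z}$)
$\left(c{\left(13 \right)} + \left(0 - 8\right)^{2}\right) - 271 = \left(5 \sqrt{13} + \left(0 - 8\right)^{2}\right) - 271 = \left(5 \sqrt{13} + \left(-8\right)^{2}\right) - 271 = \left(5 \sqrt{13} + 64\right) - 271 = \left(64 + 5 \sqrt{13}\right) - 271 = -207 + 5 \sqrt{13}$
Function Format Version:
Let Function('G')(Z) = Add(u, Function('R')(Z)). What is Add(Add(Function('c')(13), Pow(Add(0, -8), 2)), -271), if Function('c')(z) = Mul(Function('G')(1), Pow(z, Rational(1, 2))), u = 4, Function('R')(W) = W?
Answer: Add(-207, Mul(5, Pow(13, Rational(1, 2)))) ≈ -188.97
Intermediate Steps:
Function('G')(Z) = Add(4, Z)
Function('c')(z) = Mul(5, Pow(z, Rational(1, 2))) (Function('c')(z) = Mul(Add(4, 1), Pow(z, Rational(1, 2))) = Mul(5, Pow(z, Rational(1, 2))))
Add(Add(Function('c')(13), Pow(Add(0, -8), 2)), -271) = Add(Add(Mul(5, Pow(13, Rational(1, 2))), Pow(Add(0, -8), 2)), -271) = Add(Add(Mul(5, Pow(13, Rational(1, 2))), Pow(-8, 2)), -271) = Add(Add(Mul(5, Pow(13, Rational(1, 2))), 64), -271) = Add(Add(64, Mul(5, Pow(13, Rational(1, 2)))), -271) = Add(-207, Mul(5, Pow(13, Rational(1, 2))))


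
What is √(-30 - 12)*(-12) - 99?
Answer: -99 - 12*I*√42 ≈ -99.0 - 77.769*I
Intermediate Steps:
√(-30 - 12)*(-12) - 99 = √(-42)*(-12) - 99 = (I*√42)*(-12) - 99 = -12*I*√42 - 99 = -99 - 12*I*√42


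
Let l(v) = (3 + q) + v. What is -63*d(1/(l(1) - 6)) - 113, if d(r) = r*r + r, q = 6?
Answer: -2123/16 ≈ -132.69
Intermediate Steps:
l(v) = 9 + v (l(v) = (3 + 6) + v = 9 + v)
d(r) = r + r² (d(r) = r² + r = r + r²)
-63*d(1/(l(1) - 6)) - 113 = -63*(1 + 1/((9 + 1) - 6))/((9 + 1) - 6) - 113 = -63*(1 + 1/(10 - 6))/(10 - 6) - 113 = -63*(1 + 1/4)/4 - 113 = -63*(1 + ¼)/4 - 113 = -63*5/(4*4) - 113 = -63*5/16 - 113 = -315/16 - 113 = -2123/16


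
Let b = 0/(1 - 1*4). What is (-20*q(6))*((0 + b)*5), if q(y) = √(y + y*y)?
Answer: 0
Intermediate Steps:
b = 0 (b = 0/(1 - 4) = 0/(-3) = 0*(-⅓) = 0)
q(y) = √(y + y²)
(-20*q(6))*((0 + b)*5) = (-20*√6*√(1 + 6))*((0 + 0)*5) = (-20*√42)*(0*5) = -20*√42*0 = 0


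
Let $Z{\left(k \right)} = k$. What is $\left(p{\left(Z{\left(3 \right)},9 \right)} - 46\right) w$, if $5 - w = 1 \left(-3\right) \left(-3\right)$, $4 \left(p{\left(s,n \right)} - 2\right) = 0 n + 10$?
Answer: $166$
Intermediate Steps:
$p{\left(s,n \right)} = \frac{9}{2}$ ($p{\left(s,n \right)} = 2 + \frac{0 n + 10}{4} = 2 + \frac{0 + 10}{4} = 2 + \frac{1}{4} \cdot 10 = 2 + \frac{5}{2} = \frac{9}{2}$)
$w = -4$ ($w = 5 - 1 \left(-3\right) \left(-3\right) = 5 - \left(-3\right) \left(-3\right) = 5 - 9 = -4$)
$\left(p{\left(Z{\left(3 \right)},9 \right)} - 46\right) w = \left(\frac{9}{2} - 46\right) \left(-4\right) = \left(- \frac{83}{2}\right) \left(-4\right) = 166$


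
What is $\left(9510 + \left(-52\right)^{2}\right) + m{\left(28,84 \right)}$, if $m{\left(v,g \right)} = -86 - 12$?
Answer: $12116$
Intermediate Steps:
$m{\left(v,g \right)} = -98$
$\left(9510 + \left(-52\right)^{2}\right) + m{\left(28,84 \right)} = \left(9510 + \left(-52\right)^{2}\right) - 98 = \left(9510 + 2704\right) - 98 = 12214 - 98 = 12116$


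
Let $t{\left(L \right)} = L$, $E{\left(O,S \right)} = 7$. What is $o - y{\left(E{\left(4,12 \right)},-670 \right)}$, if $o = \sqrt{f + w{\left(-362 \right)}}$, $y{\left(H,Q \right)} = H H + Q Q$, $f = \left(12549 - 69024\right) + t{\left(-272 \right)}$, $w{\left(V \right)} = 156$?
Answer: $-448949 + i \sqrt{56591} \approx -4.4895 \cdot 10^{5} + 237.89 i$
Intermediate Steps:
$f = -56747$ ($f = \left(12549 - 69024\right) - 272 = -56475 - 272 = -56747$)
$y{\left(H,Q \right)} = H^{2} + Q^{2}$
$o = i \sqrt{56591}$ ($o = \sqrt{-56747 + 156} = \sqrt{-56591} = i \sqrt{56591} \approx 237.89 i$)
$o - y{\left(E{\left(4,12 \right)},-670 \right)} = i \sqrt{56591} - \left(7^{2} + \left(-670\right)^{2}\right) = i \sqrt{56591} - \left(49 + 448900\right) = i \sqrt{56591} - 448949 = -448949 + i \sqrt{56591}$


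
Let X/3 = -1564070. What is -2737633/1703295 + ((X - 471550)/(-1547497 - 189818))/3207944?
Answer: -14127215471788471/8789647607431515 ≈ -1.6073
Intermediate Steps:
X = -4692210 (X = 3*(-1564070) = -4692210)
-2737633/1703295 + ((X - 471550)/(-1547497 - 189818))/3207944 = -2737633/1703295 + ((-4692210 - 471550)/(-1547497 - 189818))/3207944 = -2737633*1/1703295 - 5163760/(-1737315)*(1/3207944) = -2737633/1703295 - 5163760*(-1/1737315)*(1/3207944) = -2737633/1703295 + (1032752/347463)*(1/3207944) = -2737633/1703295 + 129094/139330230759 = -14127215471788471/8789647607431515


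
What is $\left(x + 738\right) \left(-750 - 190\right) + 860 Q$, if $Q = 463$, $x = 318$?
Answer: $-594460$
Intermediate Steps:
$\left(x + 738\right) \left(-750 - 190\right) + 860 Q = \left(318 + 738\right) \left(-750 - 190\right) + 860 \cdot 463 = 1056 \left(-940\right) + 398180 = -992640 + 398180 = -594460$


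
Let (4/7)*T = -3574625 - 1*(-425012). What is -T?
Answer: 22047291/4 ≈ 5.5118e+6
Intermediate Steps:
T = -22047291/4 (T = 7*(-3574625 - 1*(-425012))/4 = 7*(-3574625 + 425012)/4 = (7/4)*(-3149613) = -22047291/4 ≈ -5.5118e+6)
-T = -1*(-22047291/4) = 22047291/4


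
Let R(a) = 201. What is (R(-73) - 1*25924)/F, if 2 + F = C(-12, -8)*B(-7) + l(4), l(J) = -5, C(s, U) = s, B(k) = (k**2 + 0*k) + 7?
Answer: 25723/679 ≈ 37.884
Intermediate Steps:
B(k) = 7 + k**2 (B(k) = (k**2 + 0) + 7 = k**2 + 7 = 7 + k**2)
F = -679 (F = -2 + (-12*(7 + (-7)**2) - 5) = -2 + (-12*(7 + 49) - 5) = -2 + (-12*56 - 5) = -2 + (-672 - 5) = -2 - 677 = -679)
(R(-73) - 1*25924)/F = (201 - 1*25924)/(-679) = (201 - 25924)*(-1/679) = -25723*(-1/679) = 25723/679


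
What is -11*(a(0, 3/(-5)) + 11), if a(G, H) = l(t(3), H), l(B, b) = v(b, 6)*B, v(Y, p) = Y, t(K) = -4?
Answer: -737/5 ≈ -147.40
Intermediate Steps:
l(B, b) = B*b (l(B, b) = b*B = B*b)
a(G, H) = -4*H
-11*(a(0, 3/(-5)) + 11) = -11*(-12/(-5) + 11) = -11*(-12*(-1)/5 + 11) = -11*(-4*(-⅗) + 11) = -11*(12/5 + 11) = -11*67/5 = -737/5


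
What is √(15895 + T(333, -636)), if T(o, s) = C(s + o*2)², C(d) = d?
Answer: √16795 ≈ 129.60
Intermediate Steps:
T(o, s) = (s + 2*o)² (T(o, s) = (s + o*2)² = (s + 2*o)²)
√(15895 + T(333, -636)) = √(15895 + (-636 + 2*333)²) = √(15895 + (-636 + 666)²) = √(15895 + 30²) = √(15895 + 900) = √16795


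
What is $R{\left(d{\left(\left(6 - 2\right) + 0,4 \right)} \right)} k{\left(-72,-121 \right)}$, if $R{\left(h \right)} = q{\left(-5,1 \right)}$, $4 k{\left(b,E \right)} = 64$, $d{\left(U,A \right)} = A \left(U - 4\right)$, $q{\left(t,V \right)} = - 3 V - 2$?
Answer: $-80$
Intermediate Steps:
$q{\left(t,V \right)} = -2 - 3 V$
$d{\left(U,A \right)} = A \left(-4 + U\right)$
$k{\left(b,E \right)} = 16$ ($k{\left(b,E \right)} = \frac{1}{4} \cdot 64 = 16$)
$R{\left(h \right)} = -5$ ($R{\left(h \right)} = -2 - 3 = -5$)
$R{\left(d{\left(\left(6 - 2\right) + 0,4 \right)} \right)} k{\left(-72,-121 \right)} = \left(-5\right) 16 = -80$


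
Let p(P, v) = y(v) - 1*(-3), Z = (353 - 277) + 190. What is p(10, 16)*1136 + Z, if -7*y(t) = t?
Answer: 7542/7 ≈ 1077.4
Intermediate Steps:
Z = 266 (Z = 76 + 190 = 266)
y(t) = -t/7
p(P, v) = 3 - v/7 (p(P, v) = -v/7 - 1*(-3) = -v/7 + 3 = 3 - v/7)
p(10, 16)*1136 + Z = (3 - ⅐*16)*1136 + 266 = (3 - 16/7)*1136 + 266 = (5/7)*1136 + 266 = 5680/7 + 266 = 7542/7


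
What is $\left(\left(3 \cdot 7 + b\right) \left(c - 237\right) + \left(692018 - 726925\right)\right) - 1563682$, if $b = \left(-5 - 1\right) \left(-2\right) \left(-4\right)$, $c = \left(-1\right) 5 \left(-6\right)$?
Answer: $-1593000$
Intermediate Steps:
$c = 30$ ($c = \left(-5\right) \left(-6\right) = 30$)
$b = -48$ ($b = \left(-6\right) \left(-2\right) \left(-4\right) = 12 \left(-4\right) = -48$)
$\left(\left(3 \cdot 7 + b\right) \left(c - 237\right) + \left(692018 - 726925\right)\right) - 1563682 = \left(\left(3 \cdot 7 - 48\right) \left(30 - 237\right) + \left(692018 - 726925\right)\right) - 1563682 = \left(\left(21 - 48\right) \left(-207\right) + \left(692018 - 726925\right)\right) - 1563682 = \left(\left(-27\right) \left(-207\right) - 34907\right) - 1563682 = \left(5589 - 34907\right) - 1563682 = -29318 - 1563682 = -1593000$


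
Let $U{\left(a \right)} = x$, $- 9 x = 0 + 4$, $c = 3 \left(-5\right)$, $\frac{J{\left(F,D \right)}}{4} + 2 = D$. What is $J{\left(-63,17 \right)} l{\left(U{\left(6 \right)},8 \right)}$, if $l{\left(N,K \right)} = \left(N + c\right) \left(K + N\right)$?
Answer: $- \frac{189040}{27} \approx -7001.5$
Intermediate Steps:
$J{\left(F,D \right)} = -8 + 4 D$
$c = -15$
$x = - \frac{4}{9}$ ($x = - \frac{0 + 4}{9} = \left(- \frac{1}{9}\right) 4 = - \frac{4}{9} \approx -0.44444$)
$U{\left(a \right)} = - \frac{4}{9}$
$l{\left(N,K \right)} = \left(-15 + N\right) \left(K + N\right)$ ($l{\left(N,K \right)} = \left(N - 15\right) \left(K + N\right) = \left(-15 + N\right) \left(K + N\right)$)
$J{\left(-63,17 \right)} l{\left(U{\left(6 \right)},8 \right)} = \left(-8 + 4 \cdot 17\right) \left(\left(- \frac{4}{9}\right)^{2} - 120 - - \frac{20}{3} + 8 \left(- \frac{4}{9}\right)\right) = \left(-8 + 68\right) \left(\frac{16}{81} - 120 + \frac{20}{3} - \frac{32}{9}\right) = 60 \left(- \frac{9452}{81}\right) = - \frac{189040}{27}$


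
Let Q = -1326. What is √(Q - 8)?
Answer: I*√1334 ≈ 36.524*I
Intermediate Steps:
√(Q - 8) = √(-1326 - 8) = √(-1334) = I*√1334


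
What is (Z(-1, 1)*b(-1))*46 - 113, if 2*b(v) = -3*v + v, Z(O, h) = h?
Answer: -67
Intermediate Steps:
b(v) = -v (b(v) = (-3*v + v)/2 = (-2*v)/2 = -v)
(Z(-1, 1)*b(-1))*46 - 113 = (1*(-1*(-1)))*46 - 113 = (1*1)*46 - 113 = 1*46 - 113 = 46 - 113 = -67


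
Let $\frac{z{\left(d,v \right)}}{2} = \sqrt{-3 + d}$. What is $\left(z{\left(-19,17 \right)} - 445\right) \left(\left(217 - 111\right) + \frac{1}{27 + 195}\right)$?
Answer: $- \frac{10472185}{222} + \frac{23533 i \sqrt{22}}{111} \approx -47172.0 + 994.41 i$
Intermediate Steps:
$z{\left(d,v \right)} = 2 \sqrt{-3 + d}$
$\left(z{\left(-19,17 \right)} - 445\right) \left(\left(217 - 111\right) + \frac{1}{27 + 195}\right) = \left(2 \sqrt{-3 - 19} - 445\right) \left(\left(217 - 111\right) + \frac{1}{27 + 195}\right) = \left(2 \sqrt{-22} - 445\right) \left(\left(217 - 111\right) + \frac{1}{222}\right) = \left(2 i \sqrt{22} - 445\right) \left(106 + \frac{1}{222}\right) = \left(2 i \sqrt{22} - 445\right) \frac{23533}{222} = \left(-445 + 2 i \sqrt{22}\right) \frac{23533}{222} = - \frac{10472185}{222} + \frac{23533 i \sqrt{22}}{111}$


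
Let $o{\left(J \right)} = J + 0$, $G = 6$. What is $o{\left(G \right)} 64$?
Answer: $384$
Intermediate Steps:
$o{\left(J \right)} = J$
$o{\left(G \right)} 64 = 6 \cdot 64 = 384$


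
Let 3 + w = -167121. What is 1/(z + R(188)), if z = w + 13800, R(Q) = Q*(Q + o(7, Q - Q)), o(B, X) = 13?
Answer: -1/115536 ≈ -8.6553e-6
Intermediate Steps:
w = -167124 (w = -3 - 167121 = -167124)
R(Q) = Q*(13 + Q) (R(Q) = Q*(Q + 13) = Q*(13 + Q))
z = -153324 (z = -167124 + 13800 = -153324)
1/(z + R(188)) = 1/(-153324 + 188*(13 + 188)) = 1/(-153324 + 188*201) = 1/(-153324 + 37788) = 1/(-115536) = -1/115536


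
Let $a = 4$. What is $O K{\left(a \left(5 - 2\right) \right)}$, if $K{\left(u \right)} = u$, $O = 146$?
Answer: $1752$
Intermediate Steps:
$O K{\left(a \left(5 - 2\right) \right)} = 146 \cdot 4 \left(5 - 2\right) = 146 \cdot 4 \cdot 3 = 146 \cdot 12 = 1752$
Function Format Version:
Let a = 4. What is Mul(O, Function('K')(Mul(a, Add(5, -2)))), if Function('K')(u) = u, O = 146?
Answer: 1752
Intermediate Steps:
Mul(O, Function('K')(Mul(a, Add(5, -2)))) = Mul(146, Mul(4, Add(5, -2))) = Mul(146, Mul(4, 3)) = Mul(146, 12) = 1752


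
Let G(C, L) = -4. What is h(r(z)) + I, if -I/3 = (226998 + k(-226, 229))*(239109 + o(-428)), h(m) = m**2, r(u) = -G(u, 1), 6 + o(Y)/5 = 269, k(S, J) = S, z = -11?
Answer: -163564293968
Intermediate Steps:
o(Y) = 1315 (o(Y) = -30 + 5*269 = -30 + 1345 = 1315)
r(u) = 4 (r(u) = -1*(-4) = 4)
I = -163564293984 (I = -3*(226998 - 226)*(239109 + 1315) = -680316*240424 = -3*54521431328 = -163564293984)
h(r(z)) + I = 4**2 - 163564293984 = 16 - 163564293984 = -163564293968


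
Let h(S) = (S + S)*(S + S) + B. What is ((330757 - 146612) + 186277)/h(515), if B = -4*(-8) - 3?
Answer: 41158/117881 ≈ 0.34915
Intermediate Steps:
B = 29 (B = 32 - 3 = 29)
h(S) = 29 + 4*S**2 (h(S) = (S + S)*(S + S) + 29 = (2*S)*(2*S) + 29 = 4*S**2 + 29 = 29 + 4*S**2)
((330757 - 146612) + 186277)/h(515) = ((330757 - 146612) + 186277)/(29 + 4*515**2) = (184145 + 186277)/(29 + 4*265225) = 370422/(29 + 1060900) = 370422/1060929 = 370422*(1/1060929) = 41158/117881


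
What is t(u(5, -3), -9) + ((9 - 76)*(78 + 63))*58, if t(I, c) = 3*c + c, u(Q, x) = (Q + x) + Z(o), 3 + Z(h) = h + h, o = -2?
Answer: -547962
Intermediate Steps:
Z(h) = -3 + 2*h (Z(h) = -3 + (h + h) = -3 + 2*h)
u(Q, x) = -7 + Q + x (u(Q, x) = (Q + x) + (-3 + 2*(-2)) = (Q + x) + (-3 - 4) = (Q + x) - 7 = -7 + Q + x)
t(I, c) = 4*c
t(u(5, -3), -9) + ((9 - 76)*(78 + 63))*58 = 4*(-9) + ((9 - 76)*(78 + 63))*58 = -36 - 67*141*58 = -36 - 9447*58 = -36 - 547926 = -547962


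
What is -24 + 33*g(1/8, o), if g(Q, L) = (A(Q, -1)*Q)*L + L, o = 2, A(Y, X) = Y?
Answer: 1377/32 ≈ 43.031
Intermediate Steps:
g(Q, L) = L + L*Q² (g(Q, L) = (Q*Q)*L + L = Q²*L + L = L*Q² + L = L + L*Q²)
-24 + 33*g(1/8, o) = -24 + 33*(2*(1 + (1/8)²)) = -24 + 33*(2*(1 + (⅛)²)) = -24 + 33*(2*(1 + 1/64)) = -24 + 33*(2*(65/64)) = -24 + 33*(65/32) = -24 + 2145/32 = 1377/32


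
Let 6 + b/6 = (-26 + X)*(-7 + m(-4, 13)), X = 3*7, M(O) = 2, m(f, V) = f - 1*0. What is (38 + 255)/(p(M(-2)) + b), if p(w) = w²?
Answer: 293/298 ≈ 0.98322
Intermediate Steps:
m(f, V) = f (m(f, V) = f + 0 = f)
X = 21
b = 294 (b = -36 + 6*((-26 + 21)*(-7 - 4)) = -36 + 6*(-5*(-11)) = -36 + 6*55 = -36 + 330 = 294)
(38 + 255)/(p(M(-2)) + b) = (38 + 255)/(2² + 294) = 293/(4 + 294) = 293/298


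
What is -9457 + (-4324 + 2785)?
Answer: -10996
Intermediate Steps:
-9457 + (-4324 + 2785) = -9457 - 1539 = -10996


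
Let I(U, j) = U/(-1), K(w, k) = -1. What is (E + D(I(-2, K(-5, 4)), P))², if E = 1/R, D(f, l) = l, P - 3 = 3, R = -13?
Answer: 5929/169 ≈ 35.083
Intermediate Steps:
I(U, j) = -U (I(U, j) = U*(-1) = -U)
P = 6 (P = 3 + 3 = 6)
E = -1/13 (E = 1/(-13) = -1/13 ≈ -0.076923)
(E + D(I(-2, K(-5, 4)), P))² = (-1/13 + 6)² = (77/13)² = 5929/169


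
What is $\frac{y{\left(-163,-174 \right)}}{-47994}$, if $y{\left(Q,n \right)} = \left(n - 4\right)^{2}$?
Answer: $- \frac{15842}{23997} \approx -0.66017$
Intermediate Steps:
$y{\left(Q,n \right)} = \left(-4 + n\right)^{2}$
$\frac{y{\left(-163,-174 \right)}}{-47994} = \frac{\left(-4 - 174\right)^{2}}{-47994} = \left(-178\right)^{2} \left(- \frac{1}{47994}\right) = 31684 \left(- \frac{1}{47994}\right) = - \frac{15842}{23997}$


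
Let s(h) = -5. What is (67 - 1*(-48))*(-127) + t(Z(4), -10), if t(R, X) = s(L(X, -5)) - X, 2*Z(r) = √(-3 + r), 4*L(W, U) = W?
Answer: -14600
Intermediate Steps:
L(W, U) = W/4
Z(r) = √(-3 + r)/2
t(R, X) = -5 - X
(67 - 1*(-48))*(-127) + t(Z(4), -10) = (67 - 1*(-48))*(-127) + (-5 - 1*(-10)) = (67 + 48)*(-127) + (-5 + 10) = 115*(-127) + 5 = -14605 + 5 = -14600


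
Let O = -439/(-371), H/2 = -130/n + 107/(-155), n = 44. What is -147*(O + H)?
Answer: 81115944/90365 ≈ 897.65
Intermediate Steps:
H = -12429/1705 (H = 2*(-130/44 + 107/(-155)) = 2*(-130*1/44 + 107*(-1/155)) = 2*(-65/22 - 107/155) = 2*(-12429/3410) = -12429/1705 ≈ -7.2897)
O = 439/371 (O = -439*(-1/371) = 439/371 ≈ 1.1833)
-147*(O + H) = -147*(439/371 - 12429/1705) = -147*(-3862664/632555) = 81115944/90365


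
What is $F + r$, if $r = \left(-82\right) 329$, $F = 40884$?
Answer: $13906$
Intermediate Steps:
$r = -26978$
$F + r = 40884 - 26978 = 13906$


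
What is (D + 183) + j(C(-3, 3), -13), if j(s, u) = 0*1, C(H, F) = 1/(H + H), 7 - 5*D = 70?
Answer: 852/5 ≈ 170.40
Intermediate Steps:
D = -63/5 (D = 7/5 - ⅕*70 = 7/5 - 14 = -63/5 ≈ -12.600)
C(H, F) = 1/(2*H)
j(s, u) = 0
(D + 183) + j(C(-3, 3), -13) = (-63/5 + 183) + 0 = 852/5 + 0 = 852/5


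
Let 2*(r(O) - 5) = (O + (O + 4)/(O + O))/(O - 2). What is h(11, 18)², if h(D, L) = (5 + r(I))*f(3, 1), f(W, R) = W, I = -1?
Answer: 15625/16 ≈ 976.56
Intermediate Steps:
r(O) = 5 + (O + (4 + O)/(2*O))/(2*(-2 + O)) (r(O) = 5 + ((O + (O + 4)/(O + O))/(O - 2))/2 = 5 + ((O + (4 + O)/((2*O)))/(-2 + O))/2 = 5 + ((O + (4 + O)*(1/(2*O)))/(-2 + O))/2 = 5 + ((O + (4 + O)/(2*O))/(-2 + O))/2 = 5 + (O + (4 + O)/(2*O))/(2*(-2 + O)))
h(D, L) = 125/4 (h(D, L) = (5 + (¼)*(4 - 39*(-1) + 22*(-1)²)/(-1*(-2 - 1)))*3 = (5 + (¼)*(-1)*(4 + 39 + 22*1)/(-3))*3 = (5 + (¼)*(-1)*(-⅓)*(4 + 39 + 22))*3 = (5 + (¼)*(-1)*(-⅓)*65)*3 = (5 + 65/12)*3 = (125/12)*3 = 125/4)
h(11, 18)² = (125/4)² = 15625/16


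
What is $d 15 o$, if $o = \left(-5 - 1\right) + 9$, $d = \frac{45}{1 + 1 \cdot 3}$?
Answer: $\frac{2025}{4} \approx 506.25$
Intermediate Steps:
$d = \frac{45}{4}$ ($d = \frac{45}{1 + 3} = \frac{45}{4} \approx 11.25$)
$o = 3$ ($o = -6 + 9 = 3$)
$d 15 o = \frac{45}{4} \cdot 15 \cdot 3 = \frac{675}{4} \cdot 3 = \frac{2025}{4}$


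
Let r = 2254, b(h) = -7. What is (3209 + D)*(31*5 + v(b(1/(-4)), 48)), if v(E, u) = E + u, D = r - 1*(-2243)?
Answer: 1510376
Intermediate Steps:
D = 4497 (D = 2254 - 1*(-2243) = 2254 + 2243 = 4497)
(3209 + D)*(31*5 + v(b(1/(-4)), 48)) = (3209 + 4497)*(31*5 + (-7 + 48)) = 7706*(155 + 41) = 7706*196 = 1510376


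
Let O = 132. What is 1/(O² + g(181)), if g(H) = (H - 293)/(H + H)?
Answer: 181/3153688 ≈ 5.7393e-5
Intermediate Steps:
g(H) = (-293 + H)/(2*H) (g(H) = (-293 + H)/((2*H)) = (-293 + H)*(1/(2*H)) = (-293 + H)/(2*H))
1/(O² + g(181)) = 1/(132² + (½)*(-293 + 181)/181) = 1/(17424 + (½)*(1/181)*(-112)) = 1/(17424 - 56/181) = 1/(3153688/181) = 181/3153688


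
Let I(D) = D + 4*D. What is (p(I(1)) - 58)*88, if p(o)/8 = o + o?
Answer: 1936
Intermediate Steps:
I(D) = 5*D
p(o) = 16*o (p(o) = 8*(o + o) = 8*(2*o) = 16*o)
(p(I(1)) - 58)*88 = (16*(5*1) - 58)*88 = (16*5 - 58)*88 = (80 - 58)*88 = 22*88 = 1936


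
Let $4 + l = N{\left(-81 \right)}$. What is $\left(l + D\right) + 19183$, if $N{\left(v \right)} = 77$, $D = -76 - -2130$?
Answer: $21310$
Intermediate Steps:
$D = 2054$ ($D = -76 + 2130 = 2054$)
$l = 73$ ($l = -4 + 77 = 73$)
$\left(l + D\right) + 19183 = \left(73 + 2054\right) + 19183 = 2127 + 19183 = 21310$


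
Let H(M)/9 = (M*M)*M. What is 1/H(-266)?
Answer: -1/169389864 ≈ -5.9035e-9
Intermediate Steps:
H(M) = 9*M**3 (H(M) = 9*((M*M)*M) = 9*(M**2*M) = 9*M**3)
1/H(-266) = 1/(9*(-266)**3) = 1/(9*(-18821096)) = 1/(-169389864) = -1/169389864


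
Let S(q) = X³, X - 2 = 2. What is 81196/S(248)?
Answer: 20299/16 ≈ 1268.7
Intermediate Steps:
X = 4 (X = 2 + 2 = 4)
S(q) = 64 (S(q) = 4³ = 64)
81196/S(248) = 81196/64 = 81196*(1/64) = 20299/16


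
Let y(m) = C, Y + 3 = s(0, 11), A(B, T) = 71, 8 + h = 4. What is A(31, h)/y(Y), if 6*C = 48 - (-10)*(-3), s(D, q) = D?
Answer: 71/3 ≈ 23.667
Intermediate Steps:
h = -4 (h = -8 + 4 = -4)
Y = -3 (Y = -3 + 0 = -3)
C = 3 (C = (48 - (-10)*(-3))/6 = (48 - 1*30)/6 = (48 - 30)/6 = (1/6)*18 = 3)
y(m) = 3
A(31, h)/y(Y) = 71/3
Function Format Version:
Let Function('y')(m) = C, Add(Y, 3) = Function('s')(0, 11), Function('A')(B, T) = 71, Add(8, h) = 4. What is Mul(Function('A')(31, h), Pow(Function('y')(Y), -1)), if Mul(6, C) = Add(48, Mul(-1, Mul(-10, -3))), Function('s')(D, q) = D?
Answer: Rational(71, 3) ≈ 23.667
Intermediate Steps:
h = -4 (h = Add(-8, 4) = -4)
Y = -3 (Y = Add(-3, 0) = -3)
C = 3 (C = Mul(Rational(1, 6), Add(48, Mul(-1, Mul(-10, -3)))) = Mul(Rational(1, 6), Add(48, Mul(-1, 30))) = Mul(Rational(1, 6), Add(48, -30)) = Mul(Rational(1, 6), 18) = 3)
Function('y')(m) = 3
Mul(Function('A')(31, h), Pow(Function('y')(Y), -1)) = Mul(71, Pow(3, -1)) = Mul(71, Rational(1, 3)) = Rational(71, 3)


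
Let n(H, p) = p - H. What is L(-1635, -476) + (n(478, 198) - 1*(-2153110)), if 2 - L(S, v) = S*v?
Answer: 1374572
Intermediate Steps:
L(S, v) = 2 - S*v
L(-1635, -476) + (n(478, 198) - 1*(-2153110)) = (2 - 1*(-1635)*(-476)) + ((198 - 1*478) - 1*(-2153110)) = (2 - 778260) + ((198 - 478) + 2153110) = -778258 + (-280 + 2153110) = -778258 + 2152830 = 1374572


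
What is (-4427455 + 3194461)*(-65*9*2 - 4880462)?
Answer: 6019022966208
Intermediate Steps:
(-4427455 + 3194461)*(-65*9*2 - 4880462) = -1232994*(-585*2 - 4880462) = -1232994*(-1170 - 4880462) = -1232994*(-4881632) = 6019022966208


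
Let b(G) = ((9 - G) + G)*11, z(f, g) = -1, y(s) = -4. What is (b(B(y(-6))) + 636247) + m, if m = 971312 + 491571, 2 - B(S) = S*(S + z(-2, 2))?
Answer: 2099229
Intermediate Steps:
B(S) = 2 - S*(-1 + S) (B(S) = 2 - S*(S - 1) = 2 - S*(-1 + S))
b(G) = 99 (b(G) = 9*11 = 99)
m = 1462883
(b(B(y(-6))) + 636247) + m = (99 + 636247) + 1462883 = 636346 + 1462883 = 2099229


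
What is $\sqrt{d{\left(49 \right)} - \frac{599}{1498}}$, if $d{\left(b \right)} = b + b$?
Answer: $\frac{171 \sqrt{7490}}{1498} \approx 9.8793$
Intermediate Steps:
$d{\left(b \right)} = 2 b$
$\sqrt{d{\left(49 \right)} - \frac{599}{1498}} = \sqrt{2 \cdot 49 - \frac{599}{1498}} = \sqrt{98 - \frac{599}{1498}} = \sqrt{\frac{146205}{1498}} = \frac{171 \sqrt{7490}}{1498}$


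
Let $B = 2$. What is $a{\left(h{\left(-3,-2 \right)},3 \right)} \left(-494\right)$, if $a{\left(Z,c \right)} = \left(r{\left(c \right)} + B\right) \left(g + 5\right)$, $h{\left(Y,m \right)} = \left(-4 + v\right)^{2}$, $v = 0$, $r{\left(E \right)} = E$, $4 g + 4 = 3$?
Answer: $- \frac{23465}{2} \approx -11733.0$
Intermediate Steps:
$g = - \frac{1}{4}$ ($g = -1 + \frac{1}{4} \cdot 3 = -1 + \frac{3}{4} = - \frac{1}{4} \approx -0.25$)
$h{\left(Y,m \right)} = 16$ ($h{\left(Y,m \right)} = \left(-4 + 0\right)^{2} = \left(-4\right)^{2} = 16$)
$a{\left(Z,c \right)} = \frac{19}{2} + \frac{19 c}{4}$ ($a{\left(Z,c \right)} = \left(c + 2\right) \left(- \frac{1}{4} + 5\right) = \left(2 + c\right) \frac{19}{4} = \frac{19}{2} + \frac{19 c}{4}$)
$a{\left(h{\left(-3,-2 \right)},3 \right)} \left(-494\right) = \left(\frac{19}{2} + \frac{19}{4} \cdot 3\right) \left(-494\right) = \left(\frac{19}{2} + \frac{57}{4}\right) \left(-494\right) = \frac{95}{4} \left(-494\right) = - \frac{23465}{2}$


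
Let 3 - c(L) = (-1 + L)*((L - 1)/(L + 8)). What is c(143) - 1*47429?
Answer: -7181490/151 ≈ -47560.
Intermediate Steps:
c(L) = 3 - (-1 + L)**2/(8 + L) (c(L) = 3 - (-1 + L)*(L - 1)/(L + 8) = 3 - (-1 + L)*(-1 + L)/(8 + L) = 3 - (-1 + L)**2/(8 + L))
c(143) - 1*47429 = (23 - 1*143**2 + 5*143)/(8 + 143) - 1*47429 = (23 - 1*20449 + 715)/151 - 47429 = (23 - 20449 + 715)/151 - 47429 = (1/151)*(-19711) - 47429 = -19711/151 - 47429 = -7181490/151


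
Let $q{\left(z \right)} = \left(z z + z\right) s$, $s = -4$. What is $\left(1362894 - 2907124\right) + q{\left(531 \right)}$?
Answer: $-2674198$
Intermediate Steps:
$q{\left(z \right)} = - 4 z - 4 z^{2}$ ($q{\left(z \right)} = \left(z z + z\right) \left(-4\right) = \left(z^{2} + z\right) \left(-4\right) = \left(z + z^{2}\right) \left(-4\right) = - 4 z - 4 z^{2}$)
$\left(1362894 - 2907124\right) + q{\left(531 \right)} = \left(1362894 - 2907124\right) - 2124 \left(1 + 531\right) = -1544230 - 2124 \cdot 532 = -1544230 - 1129968 = -2674198$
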